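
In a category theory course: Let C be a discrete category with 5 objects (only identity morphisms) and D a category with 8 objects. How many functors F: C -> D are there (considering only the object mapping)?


A functor from a discrete category C to D is determined by
where each object maps. Each of the 5 objects of C can map
to any of the 8 objects of D independently.
Number of functors = 8^5 = 32768

32768


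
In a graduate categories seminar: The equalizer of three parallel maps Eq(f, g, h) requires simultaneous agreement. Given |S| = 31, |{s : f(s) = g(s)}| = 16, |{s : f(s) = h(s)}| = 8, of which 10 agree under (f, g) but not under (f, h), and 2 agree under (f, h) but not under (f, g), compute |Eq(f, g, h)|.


Eq(f, g, h) is the triple-agreement set: points in S where all three
maps take the same value. Using inclusion-exclusion on the pairwise data:
Pair (f, g) agrees on 16 points; pair (f, h) on 8 points.
Points agreeing under (f, g) but not (f, h) = 10; under (f, h) but not (f, g) = 2.
Triple-agreement = agreement-in-(f, g) minus points that agree under (f, g) but not (f, h):
|Eq(f, g, h)| = 16 - 10 = 6
(cross-check via (f, h): 8 - 2 = 6.)

6


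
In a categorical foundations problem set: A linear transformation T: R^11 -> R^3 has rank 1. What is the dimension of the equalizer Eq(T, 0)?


The equalizer of f and the zero map is ker(f).
By the rank-nullity theorem: dim(ker(f)) = dim(domain) - rank(f).
dim(ker(f)) = 11 - 1 = 10

10


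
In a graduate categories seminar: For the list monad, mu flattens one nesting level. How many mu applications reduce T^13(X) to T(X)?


Each application of mu: T^2 -> T removes one layer of nesting.
Starting at depth 13 (i.e., T^13(X)), we need to reach T(X).
Number of mu applications = 13 - 1 = 12

12


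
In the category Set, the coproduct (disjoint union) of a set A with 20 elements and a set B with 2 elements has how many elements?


In Set, the coproduct A + B is the disjoint union.
|A + B| = |A| + |B| = 20 + 2 = 22

22


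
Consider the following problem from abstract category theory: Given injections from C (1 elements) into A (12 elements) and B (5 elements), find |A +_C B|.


The pushout A +_C B identifies the images of C in A and B.
|A +_C B| = |A| + |B| - |C| (for injections).
= 12 + 5 - 1 = 16

16


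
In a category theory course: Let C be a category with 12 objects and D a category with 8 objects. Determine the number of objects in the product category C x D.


The product category C x D has objects that are pairs (c, d).
Number of pairs = |Ob(C)| * |Ob(D)| = 12 * 8 = 96

96


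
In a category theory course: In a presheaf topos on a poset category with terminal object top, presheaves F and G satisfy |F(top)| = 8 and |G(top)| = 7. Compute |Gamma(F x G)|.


Global sections of a presheaf on a poset with terminal top satisfy
Gamma(H) ~ H(top). Presheaves admit pointwise products, so
(F x G)(top) = F(top) x G(top) (Cartesian product).
|Gamma(F x G)| = |F(top)| * |G(top)| = 8 * 7 = 56.

56


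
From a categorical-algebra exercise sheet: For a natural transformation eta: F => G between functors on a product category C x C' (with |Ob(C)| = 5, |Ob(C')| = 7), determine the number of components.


A natural transformation eta: F => G assigns one component morphism per
object of the domain category.
The domain is the product category C x C', so
|Ob(C x C')| = |Ob(C)| * |Ob(C')| = 5 * 7 = 35.
Therefore eta has 35 component morphisms.

35


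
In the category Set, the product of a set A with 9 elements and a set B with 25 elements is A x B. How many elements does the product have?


In Set, the product A x B is the Cartesian product.
By the universal property, |A x B| = |A| * |B|.
|A x B| = 9 * 25 = 225

225


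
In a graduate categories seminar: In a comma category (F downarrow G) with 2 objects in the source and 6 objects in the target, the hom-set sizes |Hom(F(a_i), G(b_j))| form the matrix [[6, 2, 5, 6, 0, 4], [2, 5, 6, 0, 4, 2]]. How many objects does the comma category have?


Objects of (F downarrow G) are triples (a, b, h: F(a)->G(b)).
The count equals the sum of all entries in the hom-matrix.
sum(row 0) = 23
sum(row 1) = 19
Grand total = 42

42


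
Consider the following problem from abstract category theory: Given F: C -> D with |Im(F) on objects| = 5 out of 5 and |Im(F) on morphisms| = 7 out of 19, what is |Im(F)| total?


The image of F consists of distinct objects and distinct morphisms.
|Im(F)| on objects = 5
|Im(F)| on morphisms = 7
Total image cardinality = 5 + 7 = 12

12


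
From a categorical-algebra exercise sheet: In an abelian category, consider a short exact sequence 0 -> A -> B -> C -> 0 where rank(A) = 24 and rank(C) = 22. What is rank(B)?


For a short exact sequence 0 -> A -> B -> C -> 0,
rank is additive: rank(B) = rank(A) + rank(C).
rank(B) = 24 + 22 = 46

46


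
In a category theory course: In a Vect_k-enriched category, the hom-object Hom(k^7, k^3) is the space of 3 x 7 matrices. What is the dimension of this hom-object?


In Vect-enriched categories, Hom(k^n, k^m) is the space of m x n matrices.
dim(Hom(k^7, k^3)) = 3 * 7 = 21

21


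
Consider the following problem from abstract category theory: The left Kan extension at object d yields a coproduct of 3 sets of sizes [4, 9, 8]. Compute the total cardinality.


Pointwise, the left Kan extension (Lan_F H)(d) is the colimit, indexed
by the comma category (F downarrow d), of H composed with the
projection (F downarrow d) -> C. Here that colimit is given
as a coproduct (disjoint union) of sets, so its cardinality is the
sum of the sizes of the summands.
Coproduct of sets with sizes: 4 + 9 + 8
= 21

21


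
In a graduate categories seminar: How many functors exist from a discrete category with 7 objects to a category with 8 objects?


A functor from a discrete category C to D is determined by
where each object maps. Each of the 7 objects of C can map
to any of the 8 objects of D independently.
Number of functors = 8^7 = 2097152

2097152


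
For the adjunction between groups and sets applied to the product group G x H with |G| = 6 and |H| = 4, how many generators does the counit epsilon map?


The counit epsilon_K: F(U(K)) -> K of the Free-Forgetful adjunction
maps |K| generators of F(U(K)) into K. For K = G x H (the product group),
|G x H| = |G| * |H|.
Total generators mapped = 6 * 4 = 24.

24


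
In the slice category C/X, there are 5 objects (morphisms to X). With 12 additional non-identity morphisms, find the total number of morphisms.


In the slice category C/X, objects are morphisms to X.
Identity morphisms: 5 (one per object of C/X).
Non-identity morphisms: 12.
Total = 5 + 12 = 17

17


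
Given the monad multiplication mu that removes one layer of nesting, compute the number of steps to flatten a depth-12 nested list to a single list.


Each application of mu: T^2 -> T removes one layer of nesting.
Starting at depth 12 (i.e., T^12(X)), we need to reach T(X).
Number of mu applications = 12 - 1 = 11

11


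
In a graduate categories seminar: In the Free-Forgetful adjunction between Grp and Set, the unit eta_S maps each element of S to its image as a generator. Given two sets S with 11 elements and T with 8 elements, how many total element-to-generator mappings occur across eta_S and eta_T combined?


The unit eta_X: X -> U(F(X)) of the Free-Forgetful adjunction
maps each element of X to a generator of F(X). For X = S + T (disjoint
union in Set), |S + T| = |S| + |T|.
Total mappings = 11 + 8 = 19.

19


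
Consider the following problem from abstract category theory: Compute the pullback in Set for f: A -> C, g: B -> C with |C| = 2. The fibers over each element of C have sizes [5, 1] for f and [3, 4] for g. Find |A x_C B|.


The pullback A x_C B consists of pairs (a, b) with f(a) = g(b).
For each element c in C, the fiber product has |f^-1(c)| * |g^-1(c)| elements.
Summing over C: 5 * 3 + 1 * 4
= 15 + 4 = 19

19


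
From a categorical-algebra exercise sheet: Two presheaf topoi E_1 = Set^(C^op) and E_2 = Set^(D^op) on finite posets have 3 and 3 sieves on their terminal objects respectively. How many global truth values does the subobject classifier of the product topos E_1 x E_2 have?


In a product of presheaf topoi E_1 x E_2, the subobject classifier
is Omega = Omega_1 x Omega_2 (componentwise), so
|Omega(top)| = |Omega_1(top_1)| * |Omega_2(top_2)|.
= 3 * 3 = 9.

9


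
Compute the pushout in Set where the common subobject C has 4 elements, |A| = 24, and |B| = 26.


The pushout A +_C B identifies the images of C in A and B.
|A +_C B| = |A| + |B| - |C| (for injections).
= 24 + 26 - 4 = 46

46


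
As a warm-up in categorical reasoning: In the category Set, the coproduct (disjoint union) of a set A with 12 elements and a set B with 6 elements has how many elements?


In Set, the coproduct A + B is the disjoint union.
|A + B| = |A| + |B| = 12 + 6 = 18

18


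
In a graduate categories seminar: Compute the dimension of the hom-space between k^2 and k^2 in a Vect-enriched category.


In Vect-enriched categories, Hom(k^n, k^m) is the space of m x n matrices.
dim(Hom(k^2, k^2)) = 2 * 2 = 4

4


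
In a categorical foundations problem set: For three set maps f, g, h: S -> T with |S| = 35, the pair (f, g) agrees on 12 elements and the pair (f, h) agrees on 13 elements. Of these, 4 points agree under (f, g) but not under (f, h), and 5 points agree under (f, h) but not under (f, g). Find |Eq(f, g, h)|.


Eq(f, g, h) is the triple-agreement set: points in S where all three
maps take the same value. Using inclusion-exclusion on the pairwise data:
Pair (f, g) agrees on 12 points; pair (f, h) on 13 points.
Points agreeing under (f, g) but not (f, h) = 4; under (f, h) but not (f, g) = 5.
Triple-agreement = agreement-in-(f, g) minus points that agree under (f, g) but not (f, h):
|Eq(f, g, h)| = 12 - 4 = 8
(cross-check via (f, h): 13 - 5 = 8.)

8


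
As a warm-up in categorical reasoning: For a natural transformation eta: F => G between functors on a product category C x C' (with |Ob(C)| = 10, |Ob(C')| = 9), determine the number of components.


A natural transformation eta: F => G assigns one component morphism per
object of the domain category.
The domain is the product category C x C', so
|Ob(C x C')| = |Ob(C)| * |Ob(C')| = 10 * 9 = 90.
Therefore eta has 90 component morphisms.

90


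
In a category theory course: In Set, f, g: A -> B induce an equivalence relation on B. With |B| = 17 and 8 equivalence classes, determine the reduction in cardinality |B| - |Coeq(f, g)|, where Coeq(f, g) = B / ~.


The coequalizer Coeq(f, g) = B / ~ has one element per equivalence class.
|B| = 17, |Coeq(f, g)| = 8.
|B| - |Coeq(f, g)| = 17 - 8 = 9.

9


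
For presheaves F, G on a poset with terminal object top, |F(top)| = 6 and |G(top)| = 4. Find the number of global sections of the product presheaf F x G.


Global sections of a presheaf on a poset with terminal top satisfy
Gamma(H) ~ H(top). Presheaves admit pointwise products, so
(F x G)(top) = F(top) x G(top) (Cartesian product).
|Gamma(F x G)| = |F(top)| * |G(top)| = 6 * 4 = 24.

24


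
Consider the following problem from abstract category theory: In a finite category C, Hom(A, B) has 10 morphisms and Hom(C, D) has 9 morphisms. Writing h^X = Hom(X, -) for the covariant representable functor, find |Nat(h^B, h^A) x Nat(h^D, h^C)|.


By the Yoneda lemma, Nat(h^B, h^A) is isomorphic to Hom(A, B),
so |Nat(h^B, h^A)| = |Hom(A, B)| and |Nat(h^D, h^C)| = |Hom(C, D)|.
|Hom(A, B)| = 10, |Hom(C, D)| = 9.
|Nat(h^B, h^A) x Nat(h^D, h^C)| = 10 * 9 = 90

90


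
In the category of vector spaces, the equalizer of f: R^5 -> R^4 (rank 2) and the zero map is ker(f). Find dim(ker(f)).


The equalizer of f and the zero map is ker(f).
By the rank-nullity theorem: dim(ker(f)) = dim(domain) - rank(f).
dim(ker(f)) = 5 - 2 = 3

3


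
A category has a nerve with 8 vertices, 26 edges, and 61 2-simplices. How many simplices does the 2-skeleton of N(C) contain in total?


The 2-skeleton of the nerve N(C) consists of simplices in dimensions 0, 1, 2:
  |N(C)_0| = 8 (objects)
  |N(C)_1| = 26 (morphisms)
  |N(C)_2| = 61 (composable pairs)
Total = 8 + 26 + 61 = 95

95


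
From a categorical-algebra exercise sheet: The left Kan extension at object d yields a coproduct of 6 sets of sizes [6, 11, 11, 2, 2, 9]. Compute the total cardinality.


Pointwise, the left Kan extension (Lan_F H)(d) is the colimit, indexed
by the comma category (F downarrow d), of H composed with the
projection (F downarrow d) -> C. Here that colimit is given
as a coproduct (disjoint union) of sets, so its cardinality is the
sum of the sizes of the summands.
Coproduct of sets with sizes: 6 + 11 + 11 + 2 + 2 + 9
= 41

41


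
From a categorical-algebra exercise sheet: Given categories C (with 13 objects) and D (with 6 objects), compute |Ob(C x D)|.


The product category C x D has objects that are pairs (c, d).
Number of pairs = |Ob(C)| * |Ob(D)| = 13 * 6 = 78

78


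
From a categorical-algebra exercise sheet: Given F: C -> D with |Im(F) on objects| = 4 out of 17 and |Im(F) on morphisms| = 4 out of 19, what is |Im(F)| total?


The image of F consists of distinct objects and distinct morphisms.
|Im(F)| on objects = 4
|Im(F)| on morphisms = 4
Total image cardinality = 4 + 4 = 8

8


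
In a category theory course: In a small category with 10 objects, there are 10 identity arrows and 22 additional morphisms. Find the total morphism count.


Each object has an identity morphism, giving 10 identities.
Adding the 22 non-identity morphisms:
Total = 10 + 22 = 32

32


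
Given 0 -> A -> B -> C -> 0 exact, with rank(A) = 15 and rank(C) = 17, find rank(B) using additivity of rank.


For a short exact sequence 0 -> A -> B -> C -> 0,
rank is additive: rank(B) = rank(A) + rank(C).
rank(B) = 15 + 17 = 32

32


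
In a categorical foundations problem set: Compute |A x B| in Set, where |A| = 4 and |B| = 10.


In Set, the product A x B is the Cartesian product.
By the universal property, |A x B| = |A| * |B|.
|A x B| = 4 * 10 = 40

40


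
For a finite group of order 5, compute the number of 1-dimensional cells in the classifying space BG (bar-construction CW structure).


In the bar-construction CW model of BG, the n-cells are indexed by
n-tuples [g_1|...|g_n] of non-identity elements of G (degenerate
simplices with some g_i = e do not contribute cells), so there are
(|G| - 1)^n n-cells.
For dim = 1 with |G| = 5:
cells = (5 - 1)^1 = 4^1 = 4

4


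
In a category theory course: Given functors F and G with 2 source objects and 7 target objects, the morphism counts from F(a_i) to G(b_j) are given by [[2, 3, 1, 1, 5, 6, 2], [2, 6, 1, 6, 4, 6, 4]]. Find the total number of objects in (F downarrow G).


Objects of (F downarrow G) are triples (a, b, h: F(a)->G(b)).
The count equals the sum of all entries in the hom-matrix.
sum(row 0) = 20
sum(row 1) = 29
Grand total = 49

49


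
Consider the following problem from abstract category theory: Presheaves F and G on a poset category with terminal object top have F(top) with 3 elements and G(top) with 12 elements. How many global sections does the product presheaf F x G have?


Global sections of a presheaf on a poset with terminal top satisfy
Gamma(H) ~ H(top). Presheaves admit pointwise products, so
(F x G)(top) = F(top) x G(top) (Cartesian product).
|Gamma(F x G)| = |F(top)| * |G(top)| = 3 * 12 = 36.

36


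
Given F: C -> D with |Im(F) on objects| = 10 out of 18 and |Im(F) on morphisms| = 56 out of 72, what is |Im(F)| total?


The image of F consists of distinct objects and distinct morphisms.
|Im(F)| on objects = 10
|Im(F)| on morphisms = 56
Total image cardinality = 10 + 56 = 66

66


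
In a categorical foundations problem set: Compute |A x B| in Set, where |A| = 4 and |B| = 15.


In Set, the product A x B is the Cartesian product.
By the universal property, |A x B| = |A| * |B|.
|A x B| = 4 * 15 = 60

60


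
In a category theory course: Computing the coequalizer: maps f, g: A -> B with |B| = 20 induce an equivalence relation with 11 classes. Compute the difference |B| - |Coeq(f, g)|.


The coequalizer Coeq(f, g) = B / ~ has one element per equivalence class.
|B| = 20, |Coeq(f, g)| = 11.
|B| - |Coeq(f, g)| = 20 - 11 = 9.

9


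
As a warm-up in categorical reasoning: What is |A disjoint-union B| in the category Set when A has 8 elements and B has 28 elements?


In Set, the coproduct A + B is the disjoint union.
|A + B| = |A| + |B| = 8 + 28 = 36

36


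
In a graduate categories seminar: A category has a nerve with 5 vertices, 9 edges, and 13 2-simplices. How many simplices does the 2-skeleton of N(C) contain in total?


The 2-skeleton of the nerve N(C) consists of simplices in dimensions 0, 1, 2:
  |N(C)_0| = 5 (objects)
  |N(C)_1| = 9 (morphisms)
  |N(C)_2| = 13 (composable pairs)
Total = 5 + 9 + 13 = 27

27


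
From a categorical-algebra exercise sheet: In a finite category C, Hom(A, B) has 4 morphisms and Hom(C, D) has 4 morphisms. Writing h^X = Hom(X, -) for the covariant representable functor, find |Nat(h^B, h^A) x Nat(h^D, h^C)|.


By the Yoneda lemma, Nat(h^B, h^A) is isomorphic to Hom(A, B),
so |Nat(h^B, h^A)| = |Hom(A, B)| and |Nat(h^D, h^C)| = |Hom(C, D)|.
|Hom(A, B)| = 4, |Hom(C, D)| = 4.
|Nat(h^B, h^A) x Nat(h^D, h^C)| = 4 * 4 = 16

16


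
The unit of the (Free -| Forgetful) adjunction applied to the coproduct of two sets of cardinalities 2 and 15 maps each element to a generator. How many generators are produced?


The unit eta_X: X -> U(F(X)) of the Free-Forgetful adjunction
maps each element of X to a generator of F(X). For X = S + T (disjoint
union in Set), |S + T| = |S| + |T|.
Total mappings = 2 + 15 = 17.

17


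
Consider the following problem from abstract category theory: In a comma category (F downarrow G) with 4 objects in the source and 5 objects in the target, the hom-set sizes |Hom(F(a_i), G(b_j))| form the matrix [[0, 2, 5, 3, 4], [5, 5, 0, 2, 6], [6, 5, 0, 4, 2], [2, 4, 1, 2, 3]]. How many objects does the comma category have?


Objects of (F downarrow G) are triples (a, b, h: F(a)->G(b)).
The count equals the sum of all entries in the hom-matrix.
sum(row 0) = 14
sum(row 1) = 18
sum(row 2) = 17
sum(row 3) = 12
Grand total = 61

61


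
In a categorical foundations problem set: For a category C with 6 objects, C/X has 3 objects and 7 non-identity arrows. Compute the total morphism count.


In the slice category C/X, objects are morphisms to X.
Identity morphisms: 3 (one per object of C/X).
Non-identity morphisms: 7.
Total = 3 + 7 = 10

10


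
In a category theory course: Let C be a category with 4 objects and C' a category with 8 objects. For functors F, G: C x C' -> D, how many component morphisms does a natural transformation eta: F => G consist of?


A natural transformation eta: F => G assigns one component morphism per
object of the domain category.
The domain is the product category C x C', so
|Ob(C x C')| = |Ob(C)| * |Ob(C')| = 4 * 8 = 32.
Therefore eta has 32 component morphisms.

32


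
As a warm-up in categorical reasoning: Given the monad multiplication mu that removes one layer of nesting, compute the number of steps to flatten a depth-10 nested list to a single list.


Each application of mu: T^2 -> T removes one layer of nesting.
Starting at depth 10 (i.e., T^10(X)), we need to reach T(X).
Number of mu applications = 10 - 1 = 9

9


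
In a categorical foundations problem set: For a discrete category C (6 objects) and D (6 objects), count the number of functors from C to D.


A functor from a discrete category C to D is determined by
where each object maps. Each of the 6 objects of C can map
to any of the 6 objects of D independently.
Number of functors = 6^6 = 46656

46656


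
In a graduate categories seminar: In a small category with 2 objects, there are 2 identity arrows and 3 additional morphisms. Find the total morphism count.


Each object has an identity morphism, giving 2 identities.
Adding the 3 non-identity morphisms:
Total = 2 + 3 = 5

5


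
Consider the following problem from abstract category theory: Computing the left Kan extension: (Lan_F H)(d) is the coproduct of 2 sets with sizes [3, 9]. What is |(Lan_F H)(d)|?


Pointwise, the left Kan extension (Lan_F H)(d) is the colimit, indexed
by the comma category (F downarrow d), of H composed with the
projection (F downarrow d) -> C. Here that colimit is given
as a coproduct (disjoint union) of sets, so its cardinality is the
sum of the sizes of the summands.
Coproduct of sets with sizes: 3 + 9
= 12

12


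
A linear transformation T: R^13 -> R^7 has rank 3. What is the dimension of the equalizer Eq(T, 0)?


The equalizer of f and the zero map is ker(f).
By the rank-nullity theorem: dim(ker(f)) = dim(domain) - rank(f).
dim(ker(f)) = 13 - 3 = 10

10


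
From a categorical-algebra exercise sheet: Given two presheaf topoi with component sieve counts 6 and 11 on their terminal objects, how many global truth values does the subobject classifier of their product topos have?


In a product of presheaf topoi E_1 x E_2, the subobject classifier
is Omega = Omega_1 x Omega_2 (componentwise), so
|Omega(top)| = |Omega_1(top_1)| * |Omega_2(top_2)|.
= 6 * 11 = 66.

66


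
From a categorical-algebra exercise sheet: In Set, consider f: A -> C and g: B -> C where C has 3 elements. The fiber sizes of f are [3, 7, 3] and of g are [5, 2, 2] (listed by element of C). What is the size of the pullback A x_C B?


The pullback A x_C B consists of pairs (a, b) with f(a) = g(b).
For each element c in C, the fiber product has |f^-1(c)| * |g^-1(c)| elements.
Summing over C: 3 * 5 + 7 * 2 + 3 * 2
= 15 + 14 + 6 = 35

35


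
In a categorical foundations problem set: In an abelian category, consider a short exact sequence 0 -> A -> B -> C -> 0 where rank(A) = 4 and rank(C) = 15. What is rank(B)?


For a short exact sequence 0 -> A -> B -> C -> 0,
rank is additive: rank(B) = rank(A) + rank(C).
rank(B) = 4 + 15 = 19

19


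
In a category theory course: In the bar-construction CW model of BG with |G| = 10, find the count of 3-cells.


In the bar-construction CW model of BG, the n-cells are indexed by
n-tuples [g_1|...|g_n] of non-identity elements of G (degenerate
simplices with some g_i = e do not contribute cells), so there are
(|G| - 1)^n n-cells.
For dim = 3 with |G| = 10:
cells = (10 - 1)^3 = 9^3 = 729

729


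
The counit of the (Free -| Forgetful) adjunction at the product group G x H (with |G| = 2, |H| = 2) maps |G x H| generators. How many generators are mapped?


The counit epsilon_K: F(U(K)) -> K of the Free-Forgetful adjunction
maps |K| generators of F(U(K)) into K. For K = G x H (the product group),
|G x H| = |G| * |H|.
Total generators mapped = 2 * 2 = 4.

4


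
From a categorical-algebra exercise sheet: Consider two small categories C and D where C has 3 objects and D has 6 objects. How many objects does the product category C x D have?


The product category C x D has objects that are pairs (c, d).
Number of pairs = |Ob(C)| * |Ob(D)| = 3 * 6 = 18

18


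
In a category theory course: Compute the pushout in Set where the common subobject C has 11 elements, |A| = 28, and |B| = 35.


The pushout A +_C B identifies the images of C in A and B.
|A +_C B| = |A| + |B| - |C| (for injections).
= 28 + 35 - 11 = 52

52


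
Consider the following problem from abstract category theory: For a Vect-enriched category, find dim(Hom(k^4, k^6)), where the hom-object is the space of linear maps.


In Vect-enriched categories, Hom(k^n, k^m) is the space of m x n matrices.
dim(Hom(k^4, k^6)) = 6 * 4 = 24

24


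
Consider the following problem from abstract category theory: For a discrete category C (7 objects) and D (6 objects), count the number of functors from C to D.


A functor from a discrete category C to D is determined by
where each object maps. Each of the 7 objects of C can map
to any of the 6 objects of D independently.
Number of functors = 6^7 = 279936

279936


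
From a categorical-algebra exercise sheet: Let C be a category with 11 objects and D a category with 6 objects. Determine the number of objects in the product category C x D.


The product category C x D has objects that are pairs (c, d).
Number of pairs = |Ob(C)| * |Ob(D)| = 11 * 6 = 66

66


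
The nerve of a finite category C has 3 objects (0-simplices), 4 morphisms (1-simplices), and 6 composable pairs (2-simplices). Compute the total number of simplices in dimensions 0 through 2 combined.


The 2-skeleton of the nerve N(C) consists of simplices in dimensions 0, 1, 2:
  |N(C)_0| = 3 (objects)
  |N(C)_1| = 4 (morphisms)
  |N(C)_2| = 6 (composable pairs)
Total = 3 + 4 + 6 = 13

13


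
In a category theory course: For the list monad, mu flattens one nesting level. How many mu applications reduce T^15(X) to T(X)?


Each application of mu: T^2 -> T removes one layer of nesting.
Starting at depth 15 (i.e., T^15(X)), we need to reach T(X).
Number of mu applications = 15 - 1 = 14

14


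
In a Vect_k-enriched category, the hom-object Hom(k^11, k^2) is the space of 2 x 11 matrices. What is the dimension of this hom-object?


In Vect-enriched categories, Hom(k^n, k^m) is the space of m x n matrices.
dim(Hom(k^11, k^2)) = 2 * 11 = 22

22


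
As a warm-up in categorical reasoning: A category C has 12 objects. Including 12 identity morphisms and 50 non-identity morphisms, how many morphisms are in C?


Each object has an identity morphism, giving 12 identities.
Adding the 50 non-identity morphisms:
Total = 12 + 50 = 62

62


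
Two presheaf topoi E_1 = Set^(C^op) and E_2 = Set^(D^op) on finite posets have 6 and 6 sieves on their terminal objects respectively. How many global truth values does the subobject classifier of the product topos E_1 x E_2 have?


In a product of presheaf topoi E_1 x E_2, the subobject classifier
is Omega = Omega_1 x Omega_2 (componentwise), so
|Omega(top)| = |Omega_1(top_1)| * |Omega_2(top_2)|.
= 6 * 6 = 36.

36


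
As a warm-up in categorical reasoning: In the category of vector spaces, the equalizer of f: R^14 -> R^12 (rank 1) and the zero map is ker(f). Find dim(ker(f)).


The equalizer of f and the zero map is ker(f).
By the rank-nullity theorem: dim(ker(f)) = dim(domain) - rank(f).
dim(ker(f)) = 14 - 1 = 13

13


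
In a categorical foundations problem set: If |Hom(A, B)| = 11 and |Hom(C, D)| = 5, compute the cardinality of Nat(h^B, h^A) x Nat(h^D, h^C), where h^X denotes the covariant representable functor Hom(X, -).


By the Yoneda lemma, Nat(h^B, h^A) is isomorphic to Hom(A, B),
so |Nat(h^B, h^A)| = |Hom(A, B)| and |Nat(h^D, h^C)| = |Hom(C, D)|.
|Hom(A, B)| = 11, |Hom(C, D)| = 5.
|Nat(h^B, h^A) x Nat(h^D, h^C)| = 11 * 5 = 55

55


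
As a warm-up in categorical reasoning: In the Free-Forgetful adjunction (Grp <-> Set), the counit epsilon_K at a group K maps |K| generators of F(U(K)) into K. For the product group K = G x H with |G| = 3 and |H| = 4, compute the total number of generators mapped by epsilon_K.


The counit epsilon_K: F(U(K)) -> K of the Free-Forgetful adjunction
maps |K| generators of F(U(K)) into K. For K = G x H (the product group),
|G x H| = |G| * |H|.
Total generators mapped = 3 * 4 = 12.

12


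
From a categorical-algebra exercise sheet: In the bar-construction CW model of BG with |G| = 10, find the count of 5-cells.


In the bar-construction CW model of BG, the n-cells are indexed by
n-tuples [g_1|...|g_n] of non-identity elements of G (degenerate
simplices with some g_i = e do not contribute cells), so there are
(|G| - 1)^n n-cells.
For dim = 5 with |G| = 10:
cells = (10 - 1)^5 = 9^5 = 59049

59049


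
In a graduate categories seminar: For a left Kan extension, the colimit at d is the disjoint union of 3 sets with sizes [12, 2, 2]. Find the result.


Pointwise, the left Kan extension (Lan_F H)(d) is the colimit, indexed
by the comma category (F downarrow d), of H composed with the
projection (F downarrow d) -> C. Here that colimit is given
as a coproduct (disjoint union) of sets, so its cardinality is the
sum of the sizes of the summands.
Coproduct of sets with sizes: 12 + 2 + 2
= 16

16


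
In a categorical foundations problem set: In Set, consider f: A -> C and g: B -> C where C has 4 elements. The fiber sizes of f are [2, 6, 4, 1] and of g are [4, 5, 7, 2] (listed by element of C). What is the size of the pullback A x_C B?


The pullback A x_C B consists of pairs (a, b) with f(a) = g(b).
For each element c in C, the fiber product has |f^-1(c)| * |g^-1(c)| elements.
Summing over C: 2 * 4 + 6 * 5 + 4 * 7 + 1 * 2
= 8 + 30 + 28 + 2 = 68

68


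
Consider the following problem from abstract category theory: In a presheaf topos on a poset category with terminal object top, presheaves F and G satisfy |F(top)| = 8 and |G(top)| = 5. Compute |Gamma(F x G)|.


Global sections of a presheaf on a poset with terminal top satisfy
Gamma(H) ~ H(top). Presheaves admit pointwise products, so
(F x G)(top) = F(top) x G(top) (Cartesian product).
|Gamma(F x G)| = |F(top)| * |G(top)| = 8 * 5 = 40.

40


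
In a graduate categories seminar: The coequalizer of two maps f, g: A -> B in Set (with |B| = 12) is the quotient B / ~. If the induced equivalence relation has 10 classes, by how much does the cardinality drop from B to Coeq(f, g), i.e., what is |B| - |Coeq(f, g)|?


The coequalizer Coeq(f, g) = B / ~ has one element per equivalence class.
|B| = 12, |Coeq(f, g)| = 10.
|B| - |Coeq(f, g)| = 12 - 10 = 2.

2


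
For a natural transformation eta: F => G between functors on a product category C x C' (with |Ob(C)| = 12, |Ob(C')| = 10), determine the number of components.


A natural transformation eta: F => G assigns one component morphism per
object of the domain category.
The domain is the product category C x C', so
|Ob(C x C')| = |Ob(C)| * |Ob(C')| = 12 * 10 = 120.
Therefore eta has 120 component morphisms.

120


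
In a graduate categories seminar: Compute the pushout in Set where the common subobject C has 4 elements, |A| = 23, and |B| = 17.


The pushout A +_C B identifies the images of C in A and B.
|A +_C B| = |A| + |B| - |C| (for injections).
= 23 + 17 - 4 = 36

36


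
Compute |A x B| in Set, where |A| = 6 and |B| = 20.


In Set, the product A x B is the Cartesian product.
By the universal property, |A x B| = |A| * |B|.
|A x B| = 6 * 20 = 120

120


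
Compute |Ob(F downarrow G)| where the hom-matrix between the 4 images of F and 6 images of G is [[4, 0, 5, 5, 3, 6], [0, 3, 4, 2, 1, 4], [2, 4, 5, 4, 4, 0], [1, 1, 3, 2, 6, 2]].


Objects of (F downarrow G) are triples (a, b, h: F(a)->G(b)).
The count equals the sum of all entries in the hom-matrix.
sum(row 0) = 23
sum(row 1) = 14
sum(row 2) = 19
sum(row 3) = 15
Grand total = 71

71


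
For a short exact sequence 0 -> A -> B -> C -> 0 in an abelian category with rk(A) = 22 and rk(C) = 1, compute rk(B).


For a short exact sequence 0 -> A -> B -> C -> 0,
rank is additive: rank(B) = rank(A) + rank(C).
rank(B) = 22 + 1 = 23

23


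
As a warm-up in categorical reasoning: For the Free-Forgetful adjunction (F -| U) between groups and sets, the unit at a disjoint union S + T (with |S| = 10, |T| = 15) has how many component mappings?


The unit eta_X: X -> U(F(X)) of the Free-Forgetful adjunction
maps each element of X to a generator of F(X). For X = S + T (disjoint
union in Set), |S + T| = |S| + |T|.
Total mappings = 10 + 15 = 25.

25


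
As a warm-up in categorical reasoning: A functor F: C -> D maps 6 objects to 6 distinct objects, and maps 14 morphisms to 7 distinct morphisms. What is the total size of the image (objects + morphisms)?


The image of F consists of distinct objects and distinct morphisms.
|Im(F)| on objects = 6
|Im(F)| on morphisms = 7
Total image cardinality = 6 + 7 = 13

13


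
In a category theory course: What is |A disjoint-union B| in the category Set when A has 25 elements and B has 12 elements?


In Set, the coproduct A + B is the disjoint union.
|A + B| = |A| + |B| = 25 + 12 = 37

37


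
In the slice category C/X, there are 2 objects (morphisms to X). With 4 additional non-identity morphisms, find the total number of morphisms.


In the slice category C/X, objects are morphisms to X.
Identity morphisms: 2 (one per object of C/X).
Non-identity morphisms: 4.
Total = 2 + 4 = 6

6


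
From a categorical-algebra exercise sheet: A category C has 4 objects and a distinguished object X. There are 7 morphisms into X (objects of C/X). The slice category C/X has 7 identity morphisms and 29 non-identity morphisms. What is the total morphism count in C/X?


In the slice category C/X, objects are morphisms to X.
Identity morphisms: 7 (one per object of C/X).
Non-identity morphisms: 29.
Total = 7 + 29 = 36

36


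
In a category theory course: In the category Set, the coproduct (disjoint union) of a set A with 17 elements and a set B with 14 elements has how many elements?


In Set, the coproduct A + B is the disjoint union.
|A + B| = |A| + |B| = 17 + 14 = 31

31


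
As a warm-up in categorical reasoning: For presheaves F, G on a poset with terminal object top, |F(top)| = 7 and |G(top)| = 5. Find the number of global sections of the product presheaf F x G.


Global sections of a presheaf on a poset with terminal top satisfy
Gamma(H) ~ H(top). Presheaves admit pointwise products, so
(F x G)(top) = F(top) x G(top) (Cartesian product).
|Gamma(F x G)| = |F(top)| * |G(top)| = 7 * 5 = 35.

35


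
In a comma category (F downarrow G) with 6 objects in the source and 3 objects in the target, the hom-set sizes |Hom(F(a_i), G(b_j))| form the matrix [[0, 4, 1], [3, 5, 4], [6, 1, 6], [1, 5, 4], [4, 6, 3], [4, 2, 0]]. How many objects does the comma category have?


Objects of (F downarrow G) are triples (a, b, h: F(a)->G(b)).
The count equals the sum of all entries in the hom-matrix.
sum(row 0) = 5
sum(row 1) = 12
sum(row 2) = 13
sum(row 3) = 10
sum(row 4) = 13
sum(row 5) = 6
Grand total = 59

59


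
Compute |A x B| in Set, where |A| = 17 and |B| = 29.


In Set, the product A x B is the Cartesian product.
By the universal property, |A x B| = |A| * |B|.
|A x B| = 17 * 29 = 493

493


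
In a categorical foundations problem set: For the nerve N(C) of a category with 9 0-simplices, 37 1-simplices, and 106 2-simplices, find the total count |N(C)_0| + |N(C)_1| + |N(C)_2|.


The 2-skeleton of the nerve N(C) consists of simplices in dimensions 0, 1, 2:
  |N(C)_0| = 9 (objects)
  |N(C)_1| = 37 (morphisms)
  |N(C)_2| = 106 (composable pairs)
Total = 9 + 37 + 106 = 152

152


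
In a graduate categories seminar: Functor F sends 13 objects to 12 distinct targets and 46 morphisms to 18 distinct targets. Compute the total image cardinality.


The image of F consists of distinct objects and distinct morphisms.
|Im(F)| on objects = 12
|Im(F)| on morphisms = 18
Total image cardinality = 12 + 18 = 30

30


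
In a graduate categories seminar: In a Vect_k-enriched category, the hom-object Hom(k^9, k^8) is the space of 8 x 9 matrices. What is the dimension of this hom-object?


In Vect-enriched categories, Hom(k^n, k^m) is the space of m x n matrices.
dim(Hom(k^9, k^8)) = 8 * 9 = 72

72


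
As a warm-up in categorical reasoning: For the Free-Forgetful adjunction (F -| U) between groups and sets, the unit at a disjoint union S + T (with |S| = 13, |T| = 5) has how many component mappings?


The unit eta_X: X -> U(F(X)) of the Free-Forgetful adjunction
maps each element of X to a generator of F(X). For X = S + T (disjoint
union in Set), |S + T| = |S| + |T|.
Total mappings = 13 + 5 = 18.

18


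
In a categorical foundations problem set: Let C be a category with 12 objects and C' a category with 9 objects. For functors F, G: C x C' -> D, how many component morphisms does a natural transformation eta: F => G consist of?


A natural transformation eta: F => G assigns one component morphism per
object of the domain category.
The domain is the product category C x C', so
|Ob(C x C')| = |Ob(C)| * |Ob(C')| = 12 * 9 = 108.
Therefore eta has 108 component morphisms.

108


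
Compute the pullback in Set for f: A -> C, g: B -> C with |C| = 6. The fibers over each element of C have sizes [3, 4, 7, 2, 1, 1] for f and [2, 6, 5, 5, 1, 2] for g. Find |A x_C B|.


The pullback A x_C B consists of pairs (a, b) with f(a) = g(b).
For each element c in C, the fiber product has |f^-1(c)| * |g^-1(c)| elements.
Summing over C: 3 * 2 + 4 * 6 + 7 * 5 + 2 * 5 + 1 * 1 + 1 * 2
= 6 + 24 + 35 + 10 + 1 + 2 = 78

78


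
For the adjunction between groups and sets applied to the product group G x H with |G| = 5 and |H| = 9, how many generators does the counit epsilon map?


The counit epsilon_K: F(U(K)) -> K of the Free-Forgetful adjunction
maps |K| generators of F(U(K)) into K. For K = G x H (the product group),
|G x H| = |G| * |H|.
Total generators mapped = 5 * 9 = 45.

45


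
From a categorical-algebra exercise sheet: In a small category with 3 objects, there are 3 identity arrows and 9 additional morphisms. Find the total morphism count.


Each object has an identity morphism, giving 3 identities.
Adding the 9 non-identity morphisms:
Total = 3 + 9 = 12

12


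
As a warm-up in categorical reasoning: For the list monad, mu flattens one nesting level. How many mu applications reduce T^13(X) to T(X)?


Each application of mu: T^2 -> T removes one layer of nesting.
Starting at depth 13 (i.e., T^13(X)), we need to reach T(X).
Number of mu applications = 13 - 1 = 12

12


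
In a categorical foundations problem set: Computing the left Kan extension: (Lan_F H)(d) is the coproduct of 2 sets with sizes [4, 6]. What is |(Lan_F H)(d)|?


Pointwise, the left Kan extension (Lan_F H)(d) is the colimit, indexed
by the comma category (F downarrow d), of H composed with the
projection (F downarrow d) -> C. Here that colimit is given
as a coproduct (disjoint union) of sets, so its cardinality is the
sum of the sizes of the summands.
Coproduct of sets with sizes: 4 + 6
= 10

10


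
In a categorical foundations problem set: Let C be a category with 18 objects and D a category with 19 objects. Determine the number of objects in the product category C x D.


The product category C x D has objects that are pairs (c, d).
Number of pairs = |Ob(C)| * |Ob(D)| = 18 * 19 = 342

342


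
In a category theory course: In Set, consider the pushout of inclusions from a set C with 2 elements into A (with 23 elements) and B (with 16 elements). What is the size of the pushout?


The pushout A +_C B identifies the images of C in A and B.
|A +_C B| = |A| + |B| - |C| (for injections).
= 23 + 16 - 2 = 37

37


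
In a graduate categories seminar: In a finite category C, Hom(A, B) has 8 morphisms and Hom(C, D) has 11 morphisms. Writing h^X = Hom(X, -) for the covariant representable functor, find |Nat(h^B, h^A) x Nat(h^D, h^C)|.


By the Yoneda lemma, Nat(h^B, h^A) is isomorphic to Hom(A, B),
so |Nat(h^B, h^A)| = |Hom(A, B)| and |Nat(h^D, h^C)| = |Hom(C, D)|.
|Hom(A, B)| = 8, |Hom(C, D)| = 11.
|Nat(h^B, h^A) x Nat(h^D, h^C)| = 8 * 11 = 88

88


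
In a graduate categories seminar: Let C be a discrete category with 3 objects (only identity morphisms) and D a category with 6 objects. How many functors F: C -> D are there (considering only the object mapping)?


A functor from a discrete category C to D is determined by
where each object maps. Each of the 3 objects of C can map
to any of the 6 objects of D independently.
Number of functors = 6^3 = 216

216


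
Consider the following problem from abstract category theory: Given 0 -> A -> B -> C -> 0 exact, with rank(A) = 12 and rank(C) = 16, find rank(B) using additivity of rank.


For a short exact sequence 0 -> A -> B -> C -> 0,
rank is additive: rank(B) = rank(A) + rank(C).
rank(B) = 12 + 16 = 28

28


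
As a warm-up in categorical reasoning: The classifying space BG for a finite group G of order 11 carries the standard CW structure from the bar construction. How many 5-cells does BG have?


In the bar-construction CW model of BG, the n-cells are indexed by
n-tuples [g_1|...|g_n] of non-identity elements of G (degenerate
simplices with some g_i = e do not contribute cells), so there are
(|G| - 1)^n n-cells.
For dim = 5 with |G| = 11:
cells = (11 - 1)^5 = 10^5 = 100000

100000
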